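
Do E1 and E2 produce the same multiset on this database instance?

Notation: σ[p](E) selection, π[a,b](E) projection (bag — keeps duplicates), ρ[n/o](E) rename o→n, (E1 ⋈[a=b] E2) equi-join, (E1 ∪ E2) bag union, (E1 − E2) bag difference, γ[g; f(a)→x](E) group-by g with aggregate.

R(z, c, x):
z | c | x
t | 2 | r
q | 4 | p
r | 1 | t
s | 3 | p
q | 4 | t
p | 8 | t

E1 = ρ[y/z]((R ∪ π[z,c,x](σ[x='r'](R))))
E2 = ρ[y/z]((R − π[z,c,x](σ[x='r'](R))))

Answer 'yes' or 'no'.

E1 per-node cardinality:
  R → 6
  R → 6
  σ[x='r'](R) → 1
  π[z,c,x](σ[x='r'](R)) → 1
  (R ∪ π[z,c,x](σ[x='r'](R))) → 7
  ρ[y/z]((R ∪ π[z,c,x](σ[x='r'](R)))) → 7
E2 per-node cardinality:
  R → 6
  R → 6
  σ[x='r'](R) → 1
  π[z,c,x](σ[x='r'](R)) → 1
  (R − π[z,c,x](σ[x='r'](R))) → 5
  ρ[y/z]((R − π[z,c,x](σ[x='r'](R)))) → 5

E1 result:
y | c | x
p | 8 | t
q | 4 | p
q | 4 | t
r | 1 | t
s | 3 | p
t | 2 | r
t | 2 | r
E2 result:
y | c | x
p | 8 | t
q | 4 | p
q | 4 | t
r | 1 | t
s | 3 | p
Witness: ('t', 2, 'r') appears 2× in E1 but 0× in E2.

no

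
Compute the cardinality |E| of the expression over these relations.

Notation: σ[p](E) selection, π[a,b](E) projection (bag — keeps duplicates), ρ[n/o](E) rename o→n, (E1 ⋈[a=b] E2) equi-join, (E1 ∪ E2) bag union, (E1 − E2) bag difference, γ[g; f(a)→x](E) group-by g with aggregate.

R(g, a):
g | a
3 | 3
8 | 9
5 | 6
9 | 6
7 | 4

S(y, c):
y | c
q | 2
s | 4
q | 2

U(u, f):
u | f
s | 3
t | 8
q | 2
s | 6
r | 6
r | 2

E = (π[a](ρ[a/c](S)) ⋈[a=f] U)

Per-node cardinality:
  S → 3
  ρ[a/c](S) → 3
  π[a](ρ[a/c](S)) → 3
  U → 6
  (π[a](ρ[a/c](S)) ⋈[a=f] U) → 4

|E| = 4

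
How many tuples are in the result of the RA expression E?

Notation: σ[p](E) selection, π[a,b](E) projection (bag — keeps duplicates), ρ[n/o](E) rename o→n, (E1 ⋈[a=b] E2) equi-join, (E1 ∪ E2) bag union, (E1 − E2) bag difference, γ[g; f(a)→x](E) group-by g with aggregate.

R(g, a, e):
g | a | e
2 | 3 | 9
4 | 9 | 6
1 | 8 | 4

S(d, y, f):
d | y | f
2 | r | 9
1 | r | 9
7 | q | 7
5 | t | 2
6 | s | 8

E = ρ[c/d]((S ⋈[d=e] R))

Subexpression sizes:
  S → 5
  R → 3
  (S ⋈[d=e] R) → 1
  ρ[c/d]((S ⋈[d=e] R)) → 1

|E| = 1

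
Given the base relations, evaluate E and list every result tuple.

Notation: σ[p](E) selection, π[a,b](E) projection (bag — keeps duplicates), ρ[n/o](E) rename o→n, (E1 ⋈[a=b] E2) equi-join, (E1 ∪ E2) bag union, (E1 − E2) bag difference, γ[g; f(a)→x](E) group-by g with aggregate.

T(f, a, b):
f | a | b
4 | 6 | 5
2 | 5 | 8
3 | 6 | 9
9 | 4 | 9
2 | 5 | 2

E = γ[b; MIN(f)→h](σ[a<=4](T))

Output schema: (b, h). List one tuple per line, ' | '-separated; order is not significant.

Row counts bottom-up:
  T → 5
  σ[a<=4](T) → 1
  γ[b; MIN(f)→h](σ[a<=4](T)) → 1

== RESULT ==
b | h
9 | 9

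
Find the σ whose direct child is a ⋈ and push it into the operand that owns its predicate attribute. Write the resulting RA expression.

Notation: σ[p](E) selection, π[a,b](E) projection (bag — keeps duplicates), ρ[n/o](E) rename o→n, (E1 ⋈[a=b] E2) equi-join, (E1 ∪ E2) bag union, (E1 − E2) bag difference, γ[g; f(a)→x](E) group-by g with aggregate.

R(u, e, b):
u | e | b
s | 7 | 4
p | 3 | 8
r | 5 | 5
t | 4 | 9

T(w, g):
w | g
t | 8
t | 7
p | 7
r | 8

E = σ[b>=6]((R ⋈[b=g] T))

σ filters on b, owned by the left side.
E' = (σ[b>=6](R) ⋈[b=g] T)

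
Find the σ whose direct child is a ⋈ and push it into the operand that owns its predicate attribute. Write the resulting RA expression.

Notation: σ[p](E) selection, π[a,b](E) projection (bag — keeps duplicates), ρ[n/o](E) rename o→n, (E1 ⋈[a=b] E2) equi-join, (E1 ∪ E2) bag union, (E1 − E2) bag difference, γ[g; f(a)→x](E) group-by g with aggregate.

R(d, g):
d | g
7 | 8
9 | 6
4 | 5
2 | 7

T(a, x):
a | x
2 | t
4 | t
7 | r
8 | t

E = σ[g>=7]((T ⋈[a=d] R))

σ filters on g, owned by the right side.
E' = (T ⋈[a=d] σ[g>=7](R))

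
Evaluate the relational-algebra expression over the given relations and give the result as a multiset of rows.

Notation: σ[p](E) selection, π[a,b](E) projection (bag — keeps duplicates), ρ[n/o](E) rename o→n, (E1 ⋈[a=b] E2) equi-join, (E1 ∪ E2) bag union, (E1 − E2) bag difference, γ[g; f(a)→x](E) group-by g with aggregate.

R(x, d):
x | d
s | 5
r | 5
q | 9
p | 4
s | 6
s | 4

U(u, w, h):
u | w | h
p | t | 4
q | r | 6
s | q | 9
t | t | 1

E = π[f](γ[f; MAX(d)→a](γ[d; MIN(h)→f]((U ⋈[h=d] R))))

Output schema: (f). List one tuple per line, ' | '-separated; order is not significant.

Per-node cardinality:
  U → 4
  R → 6
  (U ⋈[h=d] R) → 4
  γ[d; MIN(h)→f]((U ⋈[h=d] R)) → 3
  γ[f; MAX(d)→a](γ[d; MIN(h)→f]((U ⋈[h=d] R))) → 3
  π[f](γ[f; MAX(d)→a](γ[d; MIN(h)→f]((U ⋈[h=d] R)))) → 3

== RESULT ==
f
4
6
9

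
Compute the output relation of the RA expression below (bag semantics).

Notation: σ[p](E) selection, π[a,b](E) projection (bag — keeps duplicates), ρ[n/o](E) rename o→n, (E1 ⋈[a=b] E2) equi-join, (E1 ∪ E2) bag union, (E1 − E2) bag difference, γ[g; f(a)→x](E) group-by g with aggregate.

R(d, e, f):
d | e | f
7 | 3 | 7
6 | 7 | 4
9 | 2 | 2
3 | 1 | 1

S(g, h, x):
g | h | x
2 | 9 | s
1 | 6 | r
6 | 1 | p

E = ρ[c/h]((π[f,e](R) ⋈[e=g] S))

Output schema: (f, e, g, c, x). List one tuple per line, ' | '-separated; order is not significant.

Stepwise |·|:
  R → 4
  π[f,e](R) → 4
  S → 3
  (π[f,e](R) ⋈[e=g] S) → 2
  ρ[c/h]((π[f,e](R) ⋈[e=g] S)) → 2

== RESULT ==
f | e | g | c | x
1 | 1 | 1 | 6 | r
2 | 2 | 2 | 9 | s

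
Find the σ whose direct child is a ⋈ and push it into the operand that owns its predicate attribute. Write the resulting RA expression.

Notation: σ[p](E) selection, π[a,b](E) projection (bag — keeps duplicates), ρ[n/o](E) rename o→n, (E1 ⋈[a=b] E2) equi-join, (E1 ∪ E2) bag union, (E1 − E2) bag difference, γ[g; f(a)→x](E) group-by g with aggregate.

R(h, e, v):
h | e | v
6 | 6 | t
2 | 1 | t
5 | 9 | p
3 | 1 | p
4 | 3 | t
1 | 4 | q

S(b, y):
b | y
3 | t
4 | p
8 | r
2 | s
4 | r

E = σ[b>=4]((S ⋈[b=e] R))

σ filters on b, owned by the left side.
E' = (σ[b>=4](S) ⋈[b=e] R)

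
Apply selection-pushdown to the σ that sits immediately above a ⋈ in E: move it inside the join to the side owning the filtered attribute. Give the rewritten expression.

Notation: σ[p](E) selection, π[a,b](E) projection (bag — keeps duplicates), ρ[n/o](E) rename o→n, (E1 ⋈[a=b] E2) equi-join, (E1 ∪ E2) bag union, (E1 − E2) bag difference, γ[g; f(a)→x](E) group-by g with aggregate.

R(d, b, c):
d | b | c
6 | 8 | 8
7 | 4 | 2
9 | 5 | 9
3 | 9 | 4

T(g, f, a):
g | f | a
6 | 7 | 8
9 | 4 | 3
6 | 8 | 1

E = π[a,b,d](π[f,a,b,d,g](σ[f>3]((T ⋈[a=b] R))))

σ filters on f, owned by the left side.
E' = π[a,b,d](π[f,a,b,d,g]((σ[f>3](T) ⋈[a=b] R)))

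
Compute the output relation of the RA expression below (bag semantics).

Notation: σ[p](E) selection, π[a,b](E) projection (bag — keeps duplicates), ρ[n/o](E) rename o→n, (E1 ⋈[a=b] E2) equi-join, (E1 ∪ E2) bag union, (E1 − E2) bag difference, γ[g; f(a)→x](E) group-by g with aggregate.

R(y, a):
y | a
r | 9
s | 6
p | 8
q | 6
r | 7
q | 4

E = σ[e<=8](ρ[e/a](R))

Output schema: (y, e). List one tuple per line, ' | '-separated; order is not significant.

Per-node cardinality:
  R → 6
  ρ[e/a](R) → 6
  σ[e<=8](ρ[e/a](R)) → 5

== RESULT ==
y | e
p | 8
q | 4
q | 6
r | 7
s | 6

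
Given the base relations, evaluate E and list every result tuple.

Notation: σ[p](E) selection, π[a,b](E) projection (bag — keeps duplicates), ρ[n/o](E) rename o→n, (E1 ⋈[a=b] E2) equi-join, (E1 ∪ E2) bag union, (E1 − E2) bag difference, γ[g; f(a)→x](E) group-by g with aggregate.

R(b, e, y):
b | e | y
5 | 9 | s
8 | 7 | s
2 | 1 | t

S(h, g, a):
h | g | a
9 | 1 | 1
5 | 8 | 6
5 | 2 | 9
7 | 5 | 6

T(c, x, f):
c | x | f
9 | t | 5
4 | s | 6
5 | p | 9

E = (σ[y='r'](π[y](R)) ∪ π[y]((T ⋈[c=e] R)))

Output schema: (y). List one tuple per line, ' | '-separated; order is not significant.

Per-node cardinality:
  R → 3
  π[y](R) → 3
  σ[y='r'](π[y](R)) → 0
  T → 3
  R → 3
  (T ⋈[c=e] R) → 1
  π[y]((T ⋈[c=e] R)) → 1
  (σ[y='r'](π[y](R)) ∪ π[y]((T ⋈[c=e] R))) → 1

== RESULT ==
y
s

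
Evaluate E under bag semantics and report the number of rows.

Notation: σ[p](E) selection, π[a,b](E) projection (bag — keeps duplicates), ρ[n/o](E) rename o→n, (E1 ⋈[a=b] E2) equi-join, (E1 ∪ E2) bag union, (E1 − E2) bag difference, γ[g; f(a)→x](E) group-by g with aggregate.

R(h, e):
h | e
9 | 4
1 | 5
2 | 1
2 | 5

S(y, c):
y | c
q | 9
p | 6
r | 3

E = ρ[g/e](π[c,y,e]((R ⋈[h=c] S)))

Subexpression sizes:
  R → 4
  S → 3
  (R ⋈[h=c] S) → 1
  π[c,y,e]((R ⋈[h=c] S)) → 1
  ρ[g/e](π[c,y,e]((R ⋈[h=c] S))) → 1

|E| = 1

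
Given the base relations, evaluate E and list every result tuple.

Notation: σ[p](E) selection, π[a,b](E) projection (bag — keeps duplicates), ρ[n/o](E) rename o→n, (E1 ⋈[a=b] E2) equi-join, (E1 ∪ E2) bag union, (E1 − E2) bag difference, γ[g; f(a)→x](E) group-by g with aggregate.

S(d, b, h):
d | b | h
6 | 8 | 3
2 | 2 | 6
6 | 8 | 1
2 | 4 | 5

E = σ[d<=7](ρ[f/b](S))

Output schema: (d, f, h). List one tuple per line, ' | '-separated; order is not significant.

Per-node cardinality:
  S → 4
  ρ[f/b](S) → 4
  σ[d<=7](ρ[f/b](S)) → 4

== RESULT ==
d | f | h
2 | 2 | 6
2 | 4 | 5
6 | 8 | 1
6 | 8 | 3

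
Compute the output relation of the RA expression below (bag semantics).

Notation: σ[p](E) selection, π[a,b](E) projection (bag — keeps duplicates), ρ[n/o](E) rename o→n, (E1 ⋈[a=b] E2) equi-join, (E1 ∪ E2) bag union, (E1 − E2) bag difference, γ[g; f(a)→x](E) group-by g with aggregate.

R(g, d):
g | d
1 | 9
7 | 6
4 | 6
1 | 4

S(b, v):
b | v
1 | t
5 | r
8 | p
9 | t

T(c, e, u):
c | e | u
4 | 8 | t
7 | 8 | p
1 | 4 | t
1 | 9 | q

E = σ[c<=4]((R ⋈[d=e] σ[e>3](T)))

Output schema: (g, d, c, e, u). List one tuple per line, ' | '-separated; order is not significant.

Per-node cardinality:
  R → 4
  T → 4
  σ[e>3](T) → 4
  (R ⋈[d=e] σ[e>3](T)) → 2
  σ[c<=4]((R ⋈[d=e] σ[e>3](T))) → 2

== RESULT ==
g | d | c | e | u
1 | 4 | 1 | 4 | t
1 | 9 | 1 | 9 | q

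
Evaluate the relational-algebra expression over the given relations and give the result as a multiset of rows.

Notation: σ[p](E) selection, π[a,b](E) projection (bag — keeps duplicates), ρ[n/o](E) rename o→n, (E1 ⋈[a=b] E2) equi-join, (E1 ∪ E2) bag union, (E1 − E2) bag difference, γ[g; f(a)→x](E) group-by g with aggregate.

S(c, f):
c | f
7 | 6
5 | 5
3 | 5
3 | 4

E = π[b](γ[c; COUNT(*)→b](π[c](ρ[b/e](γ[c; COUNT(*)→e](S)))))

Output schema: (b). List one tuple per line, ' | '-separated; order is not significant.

Stepwise |·|:
  S → 4
  γ[c; COUNT(*)→e](S) → 3
  ρ[b/e](γ[c; COUNT(*)→e](S)) → 3
  π[c](ρ[b/e](γ[c; COUNT(*)→e](S))) → 3
  γ[c; COUNT(*)→b](π[c](ρ[b/e](γ[c; COUNT(*)→e](S)))) → 3
  π[b](γ[c; COUNT(*)→b](π[c](ρ[b/e](γ[c; COUNT(*)→e](S))))) → 3

== RESULT ==
b
1
1
1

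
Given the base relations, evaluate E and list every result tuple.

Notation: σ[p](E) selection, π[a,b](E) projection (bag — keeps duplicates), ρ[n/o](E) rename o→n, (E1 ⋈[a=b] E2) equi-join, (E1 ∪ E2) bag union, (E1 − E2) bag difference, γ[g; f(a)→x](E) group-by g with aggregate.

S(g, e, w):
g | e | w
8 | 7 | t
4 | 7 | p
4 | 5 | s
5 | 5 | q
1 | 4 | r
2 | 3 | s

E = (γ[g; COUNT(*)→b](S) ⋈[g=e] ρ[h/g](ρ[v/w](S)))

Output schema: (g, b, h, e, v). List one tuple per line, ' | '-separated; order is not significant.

Per-node cardinality:
  S → 6
  γ[g; COUNT(*)→b](S) → 5
  S → 6
  ρ[v/w](S) → 6
  ρ[h/g](ρ[v/w](S)) → 6
  (γ[g; COUNT(*)→b](S) ⋈[g=e] ρ[h/g](ρ[v/w](S))) → 3

== RESULT ==
g | b | h | e | v
4 | 2 | 1 | 4 | r
5 | 1 | 4 | 5 | s
5 | 1 | 5 | 5 | q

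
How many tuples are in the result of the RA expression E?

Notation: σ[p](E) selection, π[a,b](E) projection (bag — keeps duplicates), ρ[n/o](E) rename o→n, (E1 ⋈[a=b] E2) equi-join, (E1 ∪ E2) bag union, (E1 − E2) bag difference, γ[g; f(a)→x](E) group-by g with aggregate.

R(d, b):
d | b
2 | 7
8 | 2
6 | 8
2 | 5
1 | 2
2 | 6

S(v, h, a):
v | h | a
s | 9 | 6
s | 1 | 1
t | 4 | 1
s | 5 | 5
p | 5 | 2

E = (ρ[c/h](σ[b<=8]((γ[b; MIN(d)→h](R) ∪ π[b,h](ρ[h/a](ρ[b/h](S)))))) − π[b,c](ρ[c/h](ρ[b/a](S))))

Per-node cardinality:
  R → 6
  γ[b; MIN(d)→h](R) → 5
  S → 5
  ρ[b/h](S) → 5
  ρ[h/a](ρ[b/h](S)) → 5
  π[b,h](ρ[h/a](ρ[b/h](S))) → 5
  (γ[b; MIN(d)→h](R) ∪ π[b,h](ρ[h/a](ρ[b/h](S)))) → 10
  σ[b<=8]((γ[b; MIN(d)→h](R) ∪ π[b,h](ρ[h/a](ρ[b/h](S))))) → 9
  ρ[c/h](σ[b<=8]((γ[b; MIN(d)→h](R) ∪ π[b,h](ρ[h/a](ρ[b/h](S)))))) → 9
  S → 5
  ρ[b/a](S) → 5
  ρ[c/h](ρ[b/a](S)) → 5
  π[b,c](ρ[c/h](ρ[b/a](S))) → 5
  (ρ[c/h](σ[b<=8]((γ[b; MIN(d)→h](R) ∪ π[b,h](ρ[h/a](ρ[b/h](S)))))) − π[b,c](ρ[c/h](ρ[b/a](S)))) → 7

|E| = 7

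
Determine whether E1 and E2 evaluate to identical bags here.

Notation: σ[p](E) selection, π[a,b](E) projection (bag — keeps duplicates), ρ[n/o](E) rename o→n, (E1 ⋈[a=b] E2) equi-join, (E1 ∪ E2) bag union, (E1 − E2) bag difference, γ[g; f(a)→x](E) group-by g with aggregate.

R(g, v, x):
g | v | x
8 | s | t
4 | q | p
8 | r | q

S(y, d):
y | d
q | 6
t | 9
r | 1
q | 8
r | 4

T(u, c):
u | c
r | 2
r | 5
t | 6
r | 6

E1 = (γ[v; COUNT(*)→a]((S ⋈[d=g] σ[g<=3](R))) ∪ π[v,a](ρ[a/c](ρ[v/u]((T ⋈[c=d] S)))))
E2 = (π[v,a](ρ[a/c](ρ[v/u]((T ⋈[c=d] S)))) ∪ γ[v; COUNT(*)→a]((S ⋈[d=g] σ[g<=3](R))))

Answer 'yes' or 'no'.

E1 stepwise |·|:
  S → 5
  R → 3
  σ[g<=3](R) → 0
  (S ⋈[d=g] σ[g<=3](R)) → 0
  γ[v; COUNT(*)→a]((S ⋈[d=g] σ[g<=3](R))) → 0
  T → 4
  S → 5
  (T ⋈[c=d] S) → 2
  ρ[v/u]((T ⋈[c=d] S)) → 2
  ρ[a/c](ρ[v/u]((T ⋈[c=d] S))) → 2
  π[v,a](ρ[a/c](ρ[v/u]((T ⋈[c=d] S)))) → 2
  (γ[v; COUNT(*)→a]((S ⋈[d=g] σ[g<=3](R))) ∪ π[v,a](ρ[a/c](ρ[v/u]((T ⋈[c=d] S))))) → 2
E2 stepwise |·|:
  T → 4
  S → 5
  (T ⋈[c=d] S) → 2
  ρ[v/u]((T ⋈[c=d] S)) → 2
  ρ[a/c](ρ[v/u]((T ⋈[c=d] S))) → 2
  π[v,a](ρ[a/c](ρ[v/u]((T ⋈[c=d] S)))) → 2
  S → 5
  R → 3
  σ[g<=3](R) → 0
  (S ⋈[d=g] σ[g<=3](R)) → 0
  γ[v; COUNT(*)→a]((S ⋈[d=g] σ[g<=3](R))) → 0
  (π[v,a](ρ[a/c](ρ[v/u]((T ⋈[c=d] S)))) ∪ γ[v; COUNT(*)→a]((S ⋈[d=g] σ[g<=3](R)))) → 2

E1 and E2 produce the same multiset:
v | a
r | 6
t | 6

yes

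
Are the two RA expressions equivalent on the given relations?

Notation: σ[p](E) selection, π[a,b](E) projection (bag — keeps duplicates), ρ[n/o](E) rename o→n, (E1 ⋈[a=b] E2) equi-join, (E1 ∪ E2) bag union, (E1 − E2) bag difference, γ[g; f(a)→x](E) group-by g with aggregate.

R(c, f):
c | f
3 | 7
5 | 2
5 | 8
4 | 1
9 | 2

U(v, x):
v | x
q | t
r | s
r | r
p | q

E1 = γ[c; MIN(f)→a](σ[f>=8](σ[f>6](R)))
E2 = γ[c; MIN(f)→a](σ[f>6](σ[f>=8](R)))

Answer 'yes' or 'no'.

E1 stepwise |·|:
  R → 5
  σ[f>6](R) → 2
  σ[f>=8](σ[f>6](R)) → 1
  γ[c; MIN(f)→a](σ[f>=8](σ[f>6](R))) → 1
E2 stepwise |·|:
  R → 5
  σ[f>=8](R) → 1
  σ[f>6](σ[f>=8](R)) → 1
  γ[c; MIN(f)→a](σ[f>6](σ[f>=8](R))) → 1

E1 and E2 produce the same multiset:
c | a
5 | 8

yes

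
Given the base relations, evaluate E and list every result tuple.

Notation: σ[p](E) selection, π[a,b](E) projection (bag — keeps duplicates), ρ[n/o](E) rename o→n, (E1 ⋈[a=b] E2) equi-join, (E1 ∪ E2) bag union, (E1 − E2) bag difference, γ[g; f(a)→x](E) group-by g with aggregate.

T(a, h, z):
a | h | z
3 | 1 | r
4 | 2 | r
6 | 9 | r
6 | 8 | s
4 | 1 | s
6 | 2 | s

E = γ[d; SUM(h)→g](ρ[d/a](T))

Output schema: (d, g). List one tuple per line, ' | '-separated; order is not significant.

Per-node cardinality:
  T → 6
  ρ[d/a](T) → 6
  γ[d; SUM(h)→g](ρ[d/a](T)) → 3

== RESULT ==
d | g
3 | 1
4 | 3
6 | 19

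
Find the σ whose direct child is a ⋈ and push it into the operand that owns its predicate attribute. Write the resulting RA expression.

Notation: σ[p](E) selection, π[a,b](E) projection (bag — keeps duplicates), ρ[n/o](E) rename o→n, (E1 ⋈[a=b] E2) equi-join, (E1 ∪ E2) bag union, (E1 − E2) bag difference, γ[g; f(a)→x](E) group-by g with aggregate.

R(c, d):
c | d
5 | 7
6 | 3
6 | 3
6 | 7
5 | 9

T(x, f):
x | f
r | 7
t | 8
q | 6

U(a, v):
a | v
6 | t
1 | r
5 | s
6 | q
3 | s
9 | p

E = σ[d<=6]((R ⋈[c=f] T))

σ filters on d, owned by the left side.
E' = (σ[d<=6](R) ⋈[c=f] T)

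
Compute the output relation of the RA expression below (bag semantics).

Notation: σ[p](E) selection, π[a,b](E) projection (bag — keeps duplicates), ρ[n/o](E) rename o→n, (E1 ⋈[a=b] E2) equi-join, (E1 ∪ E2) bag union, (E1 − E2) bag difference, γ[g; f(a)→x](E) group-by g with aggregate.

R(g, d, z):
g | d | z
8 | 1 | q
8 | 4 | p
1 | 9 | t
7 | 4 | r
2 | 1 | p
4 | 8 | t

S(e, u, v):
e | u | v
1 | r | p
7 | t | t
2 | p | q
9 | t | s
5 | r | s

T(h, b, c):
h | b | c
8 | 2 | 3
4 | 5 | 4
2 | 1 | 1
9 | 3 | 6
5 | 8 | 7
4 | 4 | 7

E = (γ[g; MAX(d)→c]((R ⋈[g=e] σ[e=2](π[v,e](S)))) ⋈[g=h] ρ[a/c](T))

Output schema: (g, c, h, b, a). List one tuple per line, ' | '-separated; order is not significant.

Row counts bottom-up:
  R → 6
  S → 5
  π[v,e](S) → 5
  σ[e=2](π[v,e](S)) → 1
  (R ⋈[g=e] σ[e=2](π[v,e](S))) → 1
  γ[g; MAX(d)→c]((R ⋈[g=e] σ[e=2](π[v,e](S)))) → 1
  T → 6
  ρ[a/c](T) → 6
  (γ[g; MAX(d)→c]((R ⋈[g=e] σ[e=2](π[v,e](S)))) ⋈[g=h] ρ[a/c](T)) → 1

== RESULT ==
g | c | h | b | a
2 | 1 | 2 | 1 | 1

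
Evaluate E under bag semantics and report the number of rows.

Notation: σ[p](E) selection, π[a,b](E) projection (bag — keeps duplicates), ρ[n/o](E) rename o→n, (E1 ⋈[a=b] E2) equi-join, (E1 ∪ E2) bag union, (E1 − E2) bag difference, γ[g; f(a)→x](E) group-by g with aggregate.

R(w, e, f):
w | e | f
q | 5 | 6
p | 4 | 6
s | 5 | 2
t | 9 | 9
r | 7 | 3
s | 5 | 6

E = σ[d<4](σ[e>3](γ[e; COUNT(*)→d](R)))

Per-node cardinality:
  R → 6
  γ[e; COUNT(*)→d](R) → 4
  σ[e>3](γ[e; COUNT(*)→d](R)) → 4
  σ[d<4](σ[e>3](γ[e; COUNT(*)→d](R))) → 4

|E| = 4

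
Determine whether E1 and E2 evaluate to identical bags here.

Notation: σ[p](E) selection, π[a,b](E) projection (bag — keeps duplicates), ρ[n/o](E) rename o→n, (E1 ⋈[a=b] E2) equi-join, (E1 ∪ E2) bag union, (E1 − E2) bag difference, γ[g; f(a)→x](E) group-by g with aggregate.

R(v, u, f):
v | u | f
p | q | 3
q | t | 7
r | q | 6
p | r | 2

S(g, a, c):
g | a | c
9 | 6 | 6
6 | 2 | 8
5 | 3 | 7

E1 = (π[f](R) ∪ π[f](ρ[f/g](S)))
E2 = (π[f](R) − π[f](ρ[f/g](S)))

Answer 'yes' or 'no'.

E1 stepwise |·|:
  R → 4
  π[f](R) → 4
  S → 3
  ρ[f/g](S) → 3
  π[f](ρ[f/g](S)) → 3
  (π[f](R) ∪ π[f](ρ[f/g](S))) → 7
E2 stepwise |·|:
  R → 4
  π[f](R) → 4
  S → 3
  ρ[f/g](S) → 3
  π[f](ρ[f/g](S)) → 3
  (π[f](R) − π[f](ρ[f/g](S))) → 3

E1 result:
f
2
3
5
6
6
7
9
E2 result:
f
2
3
7
Witness: (6,) appears 2× in E1 but 0× in E2.

no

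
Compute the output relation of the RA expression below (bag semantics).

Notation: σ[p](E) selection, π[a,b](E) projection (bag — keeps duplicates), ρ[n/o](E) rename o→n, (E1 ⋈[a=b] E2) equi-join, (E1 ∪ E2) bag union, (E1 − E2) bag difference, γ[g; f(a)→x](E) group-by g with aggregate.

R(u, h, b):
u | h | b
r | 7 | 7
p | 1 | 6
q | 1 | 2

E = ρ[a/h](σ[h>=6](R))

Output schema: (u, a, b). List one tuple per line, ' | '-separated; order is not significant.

Stepwise |·|:
  R → 3
  σ[h>=6](R) → 1
  ρ[a/h](σ[h>=6](R)) → 1

== RESULT ==
u | a | b
r | 7 | 7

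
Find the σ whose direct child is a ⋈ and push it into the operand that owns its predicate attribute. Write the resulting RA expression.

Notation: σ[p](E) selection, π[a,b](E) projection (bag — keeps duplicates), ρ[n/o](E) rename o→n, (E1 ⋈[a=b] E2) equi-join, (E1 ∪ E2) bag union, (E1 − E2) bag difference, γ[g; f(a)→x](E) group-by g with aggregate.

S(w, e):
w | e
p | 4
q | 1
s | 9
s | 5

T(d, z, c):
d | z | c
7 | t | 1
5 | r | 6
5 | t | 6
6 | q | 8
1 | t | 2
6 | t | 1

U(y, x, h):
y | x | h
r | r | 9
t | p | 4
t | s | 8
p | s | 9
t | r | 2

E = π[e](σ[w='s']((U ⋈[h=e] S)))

σ filters on w, owned by the right side.
E' = π[e]((U ⋈[h=e] σ[w='s'](S)))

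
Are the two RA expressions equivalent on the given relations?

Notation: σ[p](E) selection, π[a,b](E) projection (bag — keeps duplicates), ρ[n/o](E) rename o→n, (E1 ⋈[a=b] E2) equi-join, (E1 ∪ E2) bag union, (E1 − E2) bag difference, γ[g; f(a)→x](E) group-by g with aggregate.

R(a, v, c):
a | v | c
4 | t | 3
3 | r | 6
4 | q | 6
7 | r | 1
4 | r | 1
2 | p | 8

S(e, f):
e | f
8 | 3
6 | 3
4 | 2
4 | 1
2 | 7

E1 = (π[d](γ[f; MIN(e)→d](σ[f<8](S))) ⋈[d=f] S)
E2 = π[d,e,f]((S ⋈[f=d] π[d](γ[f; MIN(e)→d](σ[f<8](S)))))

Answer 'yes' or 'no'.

E1 stepwise |·|:
  S → 5
  σ[f<8](S) → 5
  γ[f; MIN(e)→d](σ[f<8](S)) → 4
  π[d](γ[f; MIN(e)→d](σ[f<8](S))) → 4
  S → 5
  (π[d](γ[f; MIN(e)→d](σ[f<8](S))) ⋈[d=f] S) → 1
E2 stepwise |·|:
  S → 5
  S → 5
  σ[f<8](S) → 5
  γ[f; MIN(e)→d](σ[f<8](S)) → 4
  π[d](γ[f; MIN(e)→d](σ[f<8](S))) → 4
  (S ⋈[f=d] π[d](γ[f; MIN(e)→d](σ[f<8](S)))) → 1
  π[d,e,f]((S ⋈[f=d] π[d](γ[f; MIN(e)→d](σ[f<8](S))))) → 1

E1 and E2 produce the same multiset:
d | e | f
2 | 4 | 2

yes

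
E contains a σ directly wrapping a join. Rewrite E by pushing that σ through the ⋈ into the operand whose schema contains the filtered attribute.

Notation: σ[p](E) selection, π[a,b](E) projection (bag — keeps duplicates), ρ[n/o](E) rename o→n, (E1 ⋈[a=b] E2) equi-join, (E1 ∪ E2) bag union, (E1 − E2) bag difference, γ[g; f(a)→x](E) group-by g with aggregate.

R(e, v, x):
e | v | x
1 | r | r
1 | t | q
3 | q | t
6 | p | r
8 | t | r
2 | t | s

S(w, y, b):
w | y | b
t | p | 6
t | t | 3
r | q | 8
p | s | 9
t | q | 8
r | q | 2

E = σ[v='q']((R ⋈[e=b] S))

σ filters on v, owned by the left side.
E' = (σ[v='q'](R) ⋈[e=b] S)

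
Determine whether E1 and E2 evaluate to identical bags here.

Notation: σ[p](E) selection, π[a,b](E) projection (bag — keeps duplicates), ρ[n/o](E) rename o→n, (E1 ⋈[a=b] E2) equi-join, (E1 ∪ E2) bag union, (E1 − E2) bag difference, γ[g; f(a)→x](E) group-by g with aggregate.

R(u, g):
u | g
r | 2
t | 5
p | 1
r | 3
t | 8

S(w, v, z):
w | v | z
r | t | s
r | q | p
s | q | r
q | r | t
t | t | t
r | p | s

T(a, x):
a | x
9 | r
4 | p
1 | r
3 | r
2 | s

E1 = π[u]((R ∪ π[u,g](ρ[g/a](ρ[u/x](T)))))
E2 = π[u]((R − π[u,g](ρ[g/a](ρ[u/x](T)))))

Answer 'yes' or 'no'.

E1 row counts bottom-up:
  R → 5
  T → 5
  ρ[u/x](T) → 5
  ρ[g/a](ρ[u/x](T)) → 5
  π[u,g](ρ[g/a](ρ[u/x](T))) → 5
  (R ∪ π[u,g](ρ[g/a](ρ[u/x](T)))) → 10
  π[u]((R ∪ π[u,g](ρ[g/a](ρ[u/x](T))))) → 10
E2 row counts bottom-up:
  R → 5
  T → 5
  ρ[u/x](T) → 5
  ρ[g/a](ρ[u/x](T)) → 5
  π[u,g](ρ[g/a](ρ[u/x](T))) → 5
  (R − π[u,g](ρ[g/a](ρ[u/x](T)))) → 4
  π[u]((R − π[u,g](ρ[g/a](ρ[u/x](T))))) → 4

E1 result:
u
p
p
r
r
r
r
r
s
t
t
E2 result:
u
p
r
t
t
Witness: ('s',) appears 1× in E1 but 0× in E2.

no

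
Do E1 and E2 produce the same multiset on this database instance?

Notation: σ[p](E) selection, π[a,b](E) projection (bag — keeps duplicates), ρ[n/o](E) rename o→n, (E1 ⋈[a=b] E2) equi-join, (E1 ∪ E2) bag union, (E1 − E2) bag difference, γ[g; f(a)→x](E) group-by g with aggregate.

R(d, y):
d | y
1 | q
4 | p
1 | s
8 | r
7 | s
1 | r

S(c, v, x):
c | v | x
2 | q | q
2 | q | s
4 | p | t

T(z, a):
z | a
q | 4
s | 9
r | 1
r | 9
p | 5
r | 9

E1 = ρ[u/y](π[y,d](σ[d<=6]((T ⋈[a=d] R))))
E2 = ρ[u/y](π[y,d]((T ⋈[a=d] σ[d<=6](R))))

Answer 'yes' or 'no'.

E1 row counts bottom-up:
  T → 6
  R → 6
  (T ⋈[a=d] R) → 4
  σ[d<=6]((T ⋈[a=d] R)) → 4
  π[y,d](σ[d<=6]((T ⋈[a=d] R))) → 4
  ρ[u/y](π[y,d](σ[d<=6]((T ⋈[a=d] R)))) → 4
E2 row counts bottom-up:
  T → 6
  R → 6
  σ[d<=6](R) → 4
  (T ⋈[a=d] σ[d<=6](R)) → 4
  π[y,d]((T ⋈[a=d] σ[d<=6](R))) → 4
  ρ[u/y](π[y,d]((T ⋈[a=d] σ[d<=6](R)))) → 4

E1 and E2 produce the same multiset:
u | d
p | 4
q | 1
r | 1
s | 1

yes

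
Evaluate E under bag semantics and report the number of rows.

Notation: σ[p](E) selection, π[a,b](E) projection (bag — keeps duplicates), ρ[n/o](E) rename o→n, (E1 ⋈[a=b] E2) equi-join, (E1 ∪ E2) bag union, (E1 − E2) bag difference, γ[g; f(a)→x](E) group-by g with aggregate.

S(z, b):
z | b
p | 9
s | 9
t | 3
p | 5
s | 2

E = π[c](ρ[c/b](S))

Subexpression sizes:
  S → 5
  ρ[c/b](S) → 5
  π[c](ρ[c/b](S)) → 5

|E| = 5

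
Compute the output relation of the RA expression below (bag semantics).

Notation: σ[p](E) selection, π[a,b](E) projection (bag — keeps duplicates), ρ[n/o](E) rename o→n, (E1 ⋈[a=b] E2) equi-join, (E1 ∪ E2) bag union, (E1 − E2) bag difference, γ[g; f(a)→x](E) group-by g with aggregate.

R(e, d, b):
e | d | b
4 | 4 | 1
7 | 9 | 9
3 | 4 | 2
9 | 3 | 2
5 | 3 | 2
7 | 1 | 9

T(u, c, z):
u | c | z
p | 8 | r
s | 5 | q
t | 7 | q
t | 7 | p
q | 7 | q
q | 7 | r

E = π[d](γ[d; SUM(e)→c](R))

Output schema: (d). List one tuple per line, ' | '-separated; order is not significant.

Per-node cardinality:
  R → 6
  γ[d; SUM(e)→c](R) → 4
  π[d](γ[d; SUM(e)→c](R)) → 4

== RESULT ==
d
1
3
4
9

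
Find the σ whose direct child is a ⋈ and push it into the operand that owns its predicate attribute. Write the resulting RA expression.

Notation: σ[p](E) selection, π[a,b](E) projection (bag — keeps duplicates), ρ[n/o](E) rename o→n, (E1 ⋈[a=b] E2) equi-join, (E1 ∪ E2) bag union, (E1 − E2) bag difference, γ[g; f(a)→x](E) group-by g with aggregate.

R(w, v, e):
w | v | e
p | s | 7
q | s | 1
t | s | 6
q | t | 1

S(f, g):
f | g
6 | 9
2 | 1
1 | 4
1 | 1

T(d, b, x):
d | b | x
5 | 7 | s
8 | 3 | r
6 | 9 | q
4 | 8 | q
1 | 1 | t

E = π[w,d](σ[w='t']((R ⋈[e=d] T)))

σ filters on w, owned by the left side.
E' = π[w,d]((σ[w='t'](R) ⋈[e=d] T))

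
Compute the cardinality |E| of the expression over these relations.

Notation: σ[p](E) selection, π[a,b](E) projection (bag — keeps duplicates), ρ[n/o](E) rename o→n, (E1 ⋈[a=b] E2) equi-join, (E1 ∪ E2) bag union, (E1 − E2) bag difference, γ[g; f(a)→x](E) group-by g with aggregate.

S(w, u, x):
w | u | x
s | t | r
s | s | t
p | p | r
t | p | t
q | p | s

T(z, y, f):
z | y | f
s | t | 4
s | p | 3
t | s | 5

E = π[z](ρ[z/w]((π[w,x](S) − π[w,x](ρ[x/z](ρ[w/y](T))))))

Row counts bottom-up:
  S → 5
  π[w,x](S) → 5
  T → 3
  ρ[w/y](T) → 3
  ρ[x/z](ρ[w/y](T)) → 3
  π[w,x](ρ[x/z](ρ[w/y](T))) → 3
  (π[w,x](S) − π[w,x](ρ[x/z](ρ[w/y](T)))) → 4
  ρ[z/w]((π[w,x](S) − π[w,x](ρ[x/z](ρ[w/y](T))))) → 4
  π[z](ρ[z/w]((π[w,x](S) − π[w,x](ρ[x/z](ρ[w/y](T)))))) → 4

|E| = 4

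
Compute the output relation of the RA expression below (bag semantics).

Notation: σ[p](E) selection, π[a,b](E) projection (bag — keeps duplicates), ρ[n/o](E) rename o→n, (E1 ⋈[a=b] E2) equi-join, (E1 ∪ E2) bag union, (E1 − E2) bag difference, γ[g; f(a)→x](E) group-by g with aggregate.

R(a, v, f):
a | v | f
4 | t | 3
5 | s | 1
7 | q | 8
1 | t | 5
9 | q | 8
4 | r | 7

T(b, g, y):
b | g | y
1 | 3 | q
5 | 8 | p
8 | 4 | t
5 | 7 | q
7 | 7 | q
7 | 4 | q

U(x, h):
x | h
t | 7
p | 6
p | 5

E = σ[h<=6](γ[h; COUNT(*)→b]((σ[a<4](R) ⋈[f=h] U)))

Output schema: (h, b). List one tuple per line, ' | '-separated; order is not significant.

Stepwise |·|:
  R → 6
  σ[a<4](R) → 1
  U → 3
  (σ[a<4](R) ⋈[f=h] U) → 1
  γ[h; COUNT(*)→b]((σ[a<4](R) ⋈[f=h] U)) → 1
  σ[h<=6](γ[h; COUNT(*)→b]((σ[a<4](R) ⋈[f=h] U))) → 1

== RESULT ==
h | b
5 | 1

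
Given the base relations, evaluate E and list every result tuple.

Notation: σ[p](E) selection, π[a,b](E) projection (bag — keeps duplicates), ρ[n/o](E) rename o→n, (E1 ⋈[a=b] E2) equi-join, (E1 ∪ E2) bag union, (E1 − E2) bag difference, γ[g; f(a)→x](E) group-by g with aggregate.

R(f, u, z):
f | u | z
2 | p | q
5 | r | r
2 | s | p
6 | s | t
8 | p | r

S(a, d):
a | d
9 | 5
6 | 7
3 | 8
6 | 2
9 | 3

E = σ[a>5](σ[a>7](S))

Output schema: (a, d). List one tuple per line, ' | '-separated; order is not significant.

Per-node cardinality:
  S → 5
  σ[a>7](S) → 2
  σ[a>5](σ[a>7](S)) → 2

== RESULT ==
a | d
9 | 3
9 | 5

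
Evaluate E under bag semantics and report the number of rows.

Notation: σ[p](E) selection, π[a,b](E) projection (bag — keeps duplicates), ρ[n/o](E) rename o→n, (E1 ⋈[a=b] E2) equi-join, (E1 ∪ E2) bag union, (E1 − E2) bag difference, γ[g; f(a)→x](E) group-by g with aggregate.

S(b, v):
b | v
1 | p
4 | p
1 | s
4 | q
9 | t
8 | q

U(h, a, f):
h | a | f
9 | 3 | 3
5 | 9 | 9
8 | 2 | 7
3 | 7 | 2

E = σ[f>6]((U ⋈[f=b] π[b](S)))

Row counts bottom-up:
  U → 4
  S → 6
  π[b](S) → 6
  (U ⋈[f=b] π[b](S)) → 1
  σ[f>6]((U ⋈[f=b] π[b](S))) → 1

|E| = 1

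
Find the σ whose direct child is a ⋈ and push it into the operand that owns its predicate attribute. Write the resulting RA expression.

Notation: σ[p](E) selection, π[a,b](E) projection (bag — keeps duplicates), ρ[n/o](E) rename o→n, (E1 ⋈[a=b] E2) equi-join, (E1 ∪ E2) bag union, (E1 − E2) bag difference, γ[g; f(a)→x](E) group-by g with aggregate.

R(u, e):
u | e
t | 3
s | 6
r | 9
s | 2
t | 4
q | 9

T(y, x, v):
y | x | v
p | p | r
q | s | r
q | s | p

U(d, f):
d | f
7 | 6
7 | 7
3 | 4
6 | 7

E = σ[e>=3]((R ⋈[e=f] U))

σ filters on e, owned by the left side.
E' = (σ[e>=3](R) ⋈[e=f] U)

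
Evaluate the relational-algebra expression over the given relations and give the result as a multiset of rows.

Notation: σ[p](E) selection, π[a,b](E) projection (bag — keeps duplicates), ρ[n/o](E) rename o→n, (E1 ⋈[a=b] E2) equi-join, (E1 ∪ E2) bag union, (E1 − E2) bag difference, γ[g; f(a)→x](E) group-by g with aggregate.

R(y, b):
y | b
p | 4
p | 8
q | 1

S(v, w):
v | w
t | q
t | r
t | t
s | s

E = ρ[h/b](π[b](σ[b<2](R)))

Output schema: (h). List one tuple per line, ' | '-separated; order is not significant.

Stepwise |·|:
  R → 3
  σ[b<2](R) → 1
  π[b](σ[b<2](R)) → 1
  ρ[h/b](π[b](σ[b<2](R))) → 1

== RESULT ==
h
1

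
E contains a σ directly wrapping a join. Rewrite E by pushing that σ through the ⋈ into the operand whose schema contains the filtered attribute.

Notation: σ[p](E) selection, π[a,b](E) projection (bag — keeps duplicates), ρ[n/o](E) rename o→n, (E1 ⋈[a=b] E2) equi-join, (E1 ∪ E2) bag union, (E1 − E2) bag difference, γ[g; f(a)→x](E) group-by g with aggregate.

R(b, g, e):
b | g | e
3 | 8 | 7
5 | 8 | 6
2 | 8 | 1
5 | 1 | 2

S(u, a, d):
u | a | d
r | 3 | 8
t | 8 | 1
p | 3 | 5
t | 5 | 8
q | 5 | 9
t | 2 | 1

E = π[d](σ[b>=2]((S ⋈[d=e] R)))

σ filters on b, owned by the right side.
E' = π[d]((S ⋈[d=e] σ[b>=2](R)))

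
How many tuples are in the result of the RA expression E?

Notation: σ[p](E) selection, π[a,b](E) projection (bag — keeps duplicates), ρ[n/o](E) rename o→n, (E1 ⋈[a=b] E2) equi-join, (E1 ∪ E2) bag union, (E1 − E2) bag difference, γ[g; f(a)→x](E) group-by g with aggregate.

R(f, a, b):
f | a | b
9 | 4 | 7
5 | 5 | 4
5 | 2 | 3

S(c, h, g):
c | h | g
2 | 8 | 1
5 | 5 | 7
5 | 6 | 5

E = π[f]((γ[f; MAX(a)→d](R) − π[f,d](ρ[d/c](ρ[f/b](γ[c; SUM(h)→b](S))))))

Subexpression sizes:
  R → 3
  γ[f; MAX(a)→d](R) → 2
  S → 3
  γ[c; SUM(h)→b](S) → 2
  ρ[f/b](γ[c; SUM(h)→b](S)) → 2
  ρ[d/c](ρ[f/b](γ[c; SUM(h)→b](S))) → 2
  π[f,d](ρ[d/c](ρ[f/b](γ[c; SUM(h)→b](S)))) → 2
  (γ[f; MAX(a)→d](R) − π[f,d](ρ[d/c](ρ[f/b](γ[c; SUM(h)→b](S))))) → 2
  π[f]((γ[f; MAX(a)→d](R) − π[f,d](ρ[d/c](ρ[f/b](γ[c; SUM(h)→b](S)))))) → 2

|E| = 2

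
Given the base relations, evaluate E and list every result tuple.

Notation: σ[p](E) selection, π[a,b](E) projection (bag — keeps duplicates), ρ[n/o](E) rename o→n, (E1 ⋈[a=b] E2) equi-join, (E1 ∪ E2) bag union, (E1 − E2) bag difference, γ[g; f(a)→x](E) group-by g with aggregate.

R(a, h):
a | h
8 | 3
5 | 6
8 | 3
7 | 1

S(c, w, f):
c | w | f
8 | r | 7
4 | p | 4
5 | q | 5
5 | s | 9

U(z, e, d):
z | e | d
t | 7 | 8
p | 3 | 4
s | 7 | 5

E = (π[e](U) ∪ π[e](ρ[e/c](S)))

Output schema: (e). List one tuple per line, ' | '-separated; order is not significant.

Stepwise |·|:
  U → 3
  π[e](U) → 3
  S → 4
  ρ[e/c](S) → 4
  π[e](ρ[e/c](S)) → 4
  (π[e](U) ∪ π[e](ρ[e/c](S))) → 7

== RESULT ==
e
3
4
5
5
7
7
8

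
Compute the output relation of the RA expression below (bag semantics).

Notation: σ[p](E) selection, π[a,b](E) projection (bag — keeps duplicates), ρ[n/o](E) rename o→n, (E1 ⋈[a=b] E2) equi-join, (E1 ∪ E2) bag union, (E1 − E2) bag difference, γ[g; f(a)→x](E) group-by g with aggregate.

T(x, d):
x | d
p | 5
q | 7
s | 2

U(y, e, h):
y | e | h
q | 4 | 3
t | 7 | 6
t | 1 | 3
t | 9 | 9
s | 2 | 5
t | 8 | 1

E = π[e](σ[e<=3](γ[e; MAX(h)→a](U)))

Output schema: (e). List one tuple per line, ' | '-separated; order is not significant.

Per-node cardinality:
  U → 6
  γ[e; MAX(h)→a](U) → 6
  σ[e<=3](γ[e; MAX(h)→a](U)) → 2
  π[e](σ[e<=3](γ[e; MAX(h)→a](U))) → 2

== RESULT ==
e
1
2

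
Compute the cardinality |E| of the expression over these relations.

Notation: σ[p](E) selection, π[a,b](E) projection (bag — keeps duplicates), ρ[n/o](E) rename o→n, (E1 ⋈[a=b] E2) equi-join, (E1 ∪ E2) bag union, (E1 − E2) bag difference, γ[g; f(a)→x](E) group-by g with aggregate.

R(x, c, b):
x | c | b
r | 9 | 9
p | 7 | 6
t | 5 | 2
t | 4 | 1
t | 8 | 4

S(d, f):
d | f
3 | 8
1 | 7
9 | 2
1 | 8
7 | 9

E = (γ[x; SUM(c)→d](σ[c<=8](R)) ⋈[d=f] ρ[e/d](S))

Row counts bottom-up:
  R → 5
  σ[c<=8](R) → 4
  γ[x; SUM(c)→d](σ[c<=8](R)) → 2
  S → 5
  ρ[e/d](S) → 5
  (γ[x; SUM(c)→d](σ[c<=8](R)) ⋈[d=f] ρ[e/d](S)) → 1

|E| = 1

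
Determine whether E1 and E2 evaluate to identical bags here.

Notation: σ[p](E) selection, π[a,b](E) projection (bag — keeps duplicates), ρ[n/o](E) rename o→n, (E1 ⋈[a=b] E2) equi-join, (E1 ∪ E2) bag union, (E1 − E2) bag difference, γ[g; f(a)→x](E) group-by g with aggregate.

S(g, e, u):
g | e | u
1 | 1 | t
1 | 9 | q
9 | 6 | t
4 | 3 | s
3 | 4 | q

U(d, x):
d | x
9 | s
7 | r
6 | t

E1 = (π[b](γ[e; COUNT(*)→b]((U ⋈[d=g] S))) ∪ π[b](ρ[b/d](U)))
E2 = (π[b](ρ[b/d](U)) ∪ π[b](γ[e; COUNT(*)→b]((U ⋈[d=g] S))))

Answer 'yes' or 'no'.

E1 row counts bottom-up:
  U → 3
  S → 5
  (U ⋈[d=g] S) → 1
  γ[e; COUNT(*)→b]((U ⋈[d=g] S)) → 1
  π[b](γ[e; COUNT(*)→b]((U ⋈[d=g] S))) → 1
  U → 3
  ρ[b/d](U) → 3
  π[b](ρ[b/d](U)) → 3
  (π[b](γ[e; COUNT(*)→b]((U ⋈[d=g] S))) ∪ π[b](ρ[b/d](U))) → 4
E2 row counts bottom-up:
  U → 3
  ρ[b/d](U) → 3
  π[b](ρ[b/d](U)) → 3
  U → 3
  S → 5
  (U ⋈[d=g] S) → 1
  γ[e; COUNT(*)→b]((U ⋈[d=g] S)) → 1
  π[b](γ[e; COUNT(*)→b]((U ⋈[d=g] S))) → 1
  (π[b](ρ[b/d](U)) ∪ π[b](γ[e; COUNT(*)→b]((U ⋈[d=g] S)))) → 4

E1 and E2 produce the same multiset:
b
1
6
7
9

yes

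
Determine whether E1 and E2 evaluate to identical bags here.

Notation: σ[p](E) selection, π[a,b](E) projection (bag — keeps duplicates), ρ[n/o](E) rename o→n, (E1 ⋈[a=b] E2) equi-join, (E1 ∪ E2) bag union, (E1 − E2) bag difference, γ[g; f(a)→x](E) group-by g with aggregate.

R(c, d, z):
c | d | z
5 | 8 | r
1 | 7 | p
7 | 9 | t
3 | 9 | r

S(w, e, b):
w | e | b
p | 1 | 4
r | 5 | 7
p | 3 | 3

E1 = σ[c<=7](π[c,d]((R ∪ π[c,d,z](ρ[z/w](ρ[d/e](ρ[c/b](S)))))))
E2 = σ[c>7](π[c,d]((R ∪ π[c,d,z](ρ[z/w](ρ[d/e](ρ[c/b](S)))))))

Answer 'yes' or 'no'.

E1 per-node cardinality:
  R → 4
  S → 3
  ρ[c/b](S) → 3
  ρ[d/e](ρ[c/b](S)) → 3
  ρ[z/w](ρ[d/e](ρ[c/b](S))) → 3
  π[c,d,z](ρ[z/w](ρ[d/e](ρ[c/b](S)))) → 3
  (R ∪ π[c,d,z](ρ[z/w](ρ[d/e](ρ[c/b](S))))) → 7
  π[c,d]((R ∪ π[c,d,z](ρ[z/w](ρ[d/e](ρ[c/b](S)))))) → 7
  σ[c<=7](π[c,d]((R ∪ π[c,d,z](ρ[z/w](ρ[d/e](ρ[c/b](S))))))) → 7
E2 per-node cardinality:
  R → 4
  S → 3
  ρ[c/b](S) → 3
  ρ[d/e](ρ[c/b](S)) → 3
  ρ[z/w](ρ[d/e](ρ[c/b](S))) → 3
  π[c,d,z](ρ[z/w](ρ[d/e](ρ[c/b](S)))) → 3
  (R ∪ π[c,d,z](ρ[z/w](ρ[d/e](ρ[c/b](S))))) → 7
  π[c,d]((R ∪ π[c,d,z](ρ[z/w](ρ[d/e](ρ[c/b](S)))))) → 7
  σ[c>7](π[c,d]((R ∪ π[c,d,z](ρ[z/w](ρ[d/e](ρ[c/b](S))))))) → 0

E1 result:
c | d
1 | 7
3 | 3
3 | 9
4 | 1
5 | 8
7 | 5
7 | 9
E2 result:
c | d
(0 rows)
Witness: (7, 9) appears 1× in E1 but 0× in E2.

no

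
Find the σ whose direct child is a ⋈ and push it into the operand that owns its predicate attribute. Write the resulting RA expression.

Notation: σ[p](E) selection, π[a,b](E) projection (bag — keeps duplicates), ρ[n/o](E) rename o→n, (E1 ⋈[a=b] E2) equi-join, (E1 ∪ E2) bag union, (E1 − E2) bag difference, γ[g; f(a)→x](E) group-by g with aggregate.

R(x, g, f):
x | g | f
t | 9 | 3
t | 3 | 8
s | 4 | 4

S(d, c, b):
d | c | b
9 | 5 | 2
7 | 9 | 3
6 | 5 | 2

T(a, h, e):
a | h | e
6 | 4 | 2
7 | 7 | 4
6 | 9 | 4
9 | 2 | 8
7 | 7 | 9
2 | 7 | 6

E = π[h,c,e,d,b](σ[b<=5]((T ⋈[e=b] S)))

σ filters on b, owned by the right side.
E' = π[h,c,e,d,b]((T ⋈[e=b] σ[b<=5](S)))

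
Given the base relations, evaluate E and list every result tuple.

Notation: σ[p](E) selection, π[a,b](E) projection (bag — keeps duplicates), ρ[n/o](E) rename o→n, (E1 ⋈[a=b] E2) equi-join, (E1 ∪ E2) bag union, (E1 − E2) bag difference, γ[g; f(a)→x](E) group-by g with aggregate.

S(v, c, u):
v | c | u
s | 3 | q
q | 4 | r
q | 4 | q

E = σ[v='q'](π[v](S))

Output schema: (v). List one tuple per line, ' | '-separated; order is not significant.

Per-node cardinality:
  S → 3
  π[v](S) → 3
  σ[v='q'](π[v](S)) → 2

== RESULT ==
v
q
q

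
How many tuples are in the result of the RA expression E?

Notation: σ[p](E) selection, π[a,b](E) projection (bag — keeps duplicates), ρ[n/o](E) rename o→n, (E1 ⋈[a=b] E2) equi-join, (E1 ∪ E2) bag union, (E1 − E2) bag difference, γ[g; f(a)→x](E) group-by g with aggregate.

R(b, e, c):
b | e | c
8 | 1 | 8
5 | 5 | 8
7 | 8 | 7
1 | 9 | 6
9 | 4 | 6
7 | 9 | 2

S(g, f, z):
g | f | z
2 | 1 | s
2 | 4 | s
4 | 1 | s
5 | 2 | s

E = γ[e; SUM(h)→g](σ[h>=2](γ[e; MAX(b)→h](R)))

Per-node cardinality:
  R → 6
  γ[e; MAX(b)→h](R) → 5
  σ[h>=2](γ[e; MAX(b)→h](R)) → 5
  γ[e; SUM(h)→g](σ[h>=2](γ[e; MAX(b)→h](R))) → 5

|E| = 5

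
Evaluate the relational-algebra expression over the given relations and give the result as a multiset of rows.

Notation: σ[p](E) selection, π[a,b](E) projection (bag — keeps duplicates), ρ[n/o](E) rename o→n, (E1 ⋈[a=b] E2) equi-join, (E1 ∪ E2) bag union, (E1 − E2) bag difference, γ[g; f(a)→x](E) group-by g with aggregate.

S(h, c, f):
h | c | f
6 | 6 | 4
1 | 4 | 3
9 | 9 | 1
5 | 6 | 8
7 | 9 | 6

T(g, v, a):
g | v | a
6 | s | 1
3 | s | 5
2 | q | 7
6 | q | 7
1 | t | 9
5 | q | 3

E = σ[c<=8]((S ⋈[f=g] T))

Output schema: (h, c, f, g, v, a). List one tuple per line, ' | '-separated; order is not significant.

Stepwise |·|:
  S → 5
  T → 6
  (S ⋈[f=g] T) → 4
  σ[c<=8]((S ⋈[f=g] T)) → 1

== RESULT ==
h | c | f | g | v | a
1 | 4 | 3 | 3 | s | 5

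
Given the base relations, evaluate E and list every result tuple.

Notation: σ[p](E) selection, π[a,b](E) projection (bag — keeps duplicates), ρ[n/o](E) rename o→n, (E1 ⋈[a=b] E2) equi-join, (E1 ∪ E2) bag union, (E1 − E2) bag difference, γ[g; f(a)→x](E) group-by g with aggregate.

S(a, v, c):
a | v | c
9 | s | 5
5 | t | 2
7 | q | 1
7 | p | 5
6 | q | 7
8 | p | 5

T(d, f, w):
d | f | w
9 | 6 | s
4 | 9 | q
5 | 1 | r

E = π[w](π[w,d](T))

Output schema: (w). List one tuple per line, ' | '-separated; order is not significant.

Subexpression sizes:
  T → 3
  π[w,d](T) → 3
  π[w](π[w,d](T)) → 3

== RESULT ==
w
q
r
s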